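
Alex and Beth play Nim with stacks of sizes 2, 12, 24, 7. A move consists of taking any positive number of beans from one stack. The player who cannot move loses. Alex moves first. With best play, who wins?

Compute the nim-sum pairwise:
2 XOR 12 = 14
14 XOR 24 = 22
22 XOR 7 = 17
The nim-sum is 17 ≠ 0, so this is an N-position: the player to move can win; Alex has a winning move.

Alex wins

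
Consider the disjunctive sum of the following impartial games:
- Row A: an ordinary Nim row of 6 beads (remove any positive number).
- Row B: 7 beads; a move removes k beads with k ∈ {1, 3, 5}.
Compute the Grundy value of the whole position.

7

Row A is a plain Nim row of size 6, so its Grundy value is 6.
Grundy values for row B (subtraction set {1, 3, 5}):
k:     0  1  2  3  4  5  6  7
g(k):  0  1  0  1  0  1  0  1
So g(7) = 1.
By the Sprague-Grundy theorem, the Grundy value of a sum of independent games is the XOR of the component values.
Combined value = 6 ⊕ 1 = 7.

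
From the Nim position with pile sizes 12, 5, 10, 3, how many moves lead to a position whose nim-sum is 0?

0

Compute the nim-sum pairwise:
12 ⊕ 5 = 9
9 ⊕ 10 = 3
3 ⊕ 3 = 0
The nim-sum is already 0, so every move leaves a nonzero nim-sum — there are no winning moves.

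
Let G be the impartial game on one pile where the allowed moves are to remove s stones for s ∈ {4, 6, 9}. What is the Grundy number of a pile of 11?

2

Grundy values for subtraction set {4, 6, 9}:
g(0) = mex{} = 0
g(1) = mex{} = 0
g(2) = mex{} = 0
g(3) = mex{} = 0
g(4) = mex{0} = 1
g(5) = mex{0} = 1
g(6) = mex{0} = 1
g(7) = mex{0} = 1
g(8) = mex{0,1} = 2
g(9) = mex{0,1} = 2
g(10) = mex{0,1} = 2
g(11) = mex{0,1} = 2
So g(11) = 2.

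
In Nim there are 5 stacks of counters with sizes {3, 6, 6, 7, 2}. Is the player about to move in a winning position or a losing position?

Winning position

Compute the nim-sum pairwise:
3 XOR 6 = 5
5 XOR 6 = 3
3 XOR 7 = 4
4 XOR 2 = 6
The nim-sum is 6 ≠ 0, so this is an N-position: the player to move can win.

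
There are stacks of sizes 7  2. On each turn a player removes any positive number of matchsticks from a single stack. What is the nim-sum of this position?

5

Compute the nim-sum pairwise:
7 XOR 2 = 5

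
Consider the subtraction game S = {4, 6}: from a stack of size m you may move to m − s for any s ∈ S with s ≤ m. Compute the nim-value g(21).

0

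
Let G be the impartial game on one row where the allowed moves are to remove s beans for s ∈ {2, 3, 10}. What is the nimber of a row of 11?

Build the Grundy sequence with g(k) = mex{g(k−s) : s ∈ {2, 3, 10}, s ≤ k}:
g(0) = mex{} = 0
g(1) = mex{} = 0
g(2) = mex{0} = 1
g(3) = mex{0} = 1
g(4) = mex{0,1} = 2
g(5) = mex{1} = 0
g(6) = mex{1,2} = 0
g(7) = mex{0,2} = 1
g(8) = mex{0} = 1
g(9) = mex{0,1} = 2
g(10) = mex{0,1} = 2
g(11) = mex{0,1,2} = 3
So g(11) = 3.

3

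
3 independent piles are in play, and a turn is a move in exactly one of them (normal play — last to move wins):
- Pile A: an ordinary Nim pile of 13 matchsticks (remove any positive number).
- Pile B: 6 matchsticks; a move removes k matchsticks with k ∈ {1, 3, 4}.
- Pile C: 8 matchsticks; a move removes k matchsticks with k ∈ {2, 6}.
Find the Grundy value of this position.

Pile A is a plain Nim pile of size 13, so its Grundy value is 13.
Build the Grundy sequence for pile B with g(k) = mex{g(k−s) : s ∈ {1, 3, 4}, s ≤ k}:
g(0) = mex{} = 0
g(1) = mex{0} = 1
g(2) = mex{1} = 0
g(3) = mex{0} = 1
g(4) = mex{0,1} = 2
g(5) = mex{0,1,2} = 3
g(6) = mex{0,1,3} = 2
So g(6) = 2.
Build the Grundy sequence for pile C with g(k) = mex{g(k−s) : s ∈ {2, 6}, s ≤ k}:
k:     0  1  2  3  4  5  6  7  8
g(k):  0  0  1  1  0  0  1  1  0
So g(8) = 0.
The value of a disjunctive sum is the nim-sum of the parts.
Combined value = 13 XOR 2 XOR 0 = 15.

15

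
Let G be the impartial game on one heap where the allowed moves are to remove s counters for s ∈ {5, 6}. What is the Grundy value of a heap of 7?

1

Compute g(0), g(1), … for moves {5, 6}:
k:     0  1  2  3  4  5  6  7
g(k):  0  0  0  0  0  1  1  1
So g(7) = 1.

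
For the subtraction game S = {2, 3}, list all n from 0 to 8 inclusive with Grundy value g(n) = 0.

Grundy values for subtraction set {2, 3}:
k:     0  1  2  3  4  5  6  7  8
g(k):  0  0  1  1  2  0  0  1  1
The P-positions (g = 0) in 0..8 are 0, 1, 5, 6.

0, 1, 5, 6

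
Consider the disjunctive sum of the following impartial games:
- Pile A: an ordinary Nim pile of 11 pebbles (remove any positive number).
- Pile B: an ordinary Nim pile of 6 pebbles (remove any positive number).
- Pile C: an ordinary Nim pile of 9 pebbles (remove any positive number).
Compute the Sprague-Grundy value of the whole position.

Pile A is a plain Nim pile of size 11, so its Grundy value is 11.
Pile B is a plain Nim pile of size 6, so its Grundy value is 6.
Pile C is a plain Nim pile of size 9, so its Grundy value is 9.
The value of a disjunctive sum is the nim-sum of the parts.
Combined value = 11 XOR 6 XOR 9 = 4.

4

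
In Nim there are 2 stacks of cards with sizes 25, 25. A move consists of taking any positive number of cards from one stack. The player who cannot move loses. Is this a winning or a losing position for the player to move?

Losing position

Compute the nim-sum pairwise:
25 XOR 25 = 0
The nim-sum is 0, so this is a P-position: the player to move is in a losing position under optimal play.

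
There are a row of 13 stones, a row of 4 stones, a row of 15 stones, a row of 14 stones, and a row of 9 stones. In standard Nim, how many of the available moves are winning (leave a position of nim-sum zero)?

In binary:
  1101  (13)
  0100  (4)
  1111  (15)
  1110  (14)
  1001  (9)
  ----
  0001  (1)
The overall nim-sum is X = 1. A row of size p has a winning move iff p XOR X < p (reduce it to p XOR X).
  13: 13 XOR 1 = 12 < 13 — winning move (to 12).
  4: 4 XOR 1 = 5 ≥ 4 — no move.
  15: 15 XOR 1 = 14 < 15 — winning move (to 14).
  14: 14 XOR 1 = 15 ≥ 14 — no move.
  9: 9 XOR 1 = 8 < 9 — winning move (to 8).
That gives 3 winning moves.

3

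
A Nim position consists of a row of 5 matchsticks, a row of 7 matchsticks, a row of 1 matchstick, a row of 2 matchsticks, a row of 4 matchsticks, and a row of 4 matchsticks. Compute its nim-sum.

Compute the nim-sum pairwise:
5 XOR 7 = 2
2 XOR 1 = 3
3 XOR 2 = 1
1 XOR 4 = 5
5 XOR 4 = 1

1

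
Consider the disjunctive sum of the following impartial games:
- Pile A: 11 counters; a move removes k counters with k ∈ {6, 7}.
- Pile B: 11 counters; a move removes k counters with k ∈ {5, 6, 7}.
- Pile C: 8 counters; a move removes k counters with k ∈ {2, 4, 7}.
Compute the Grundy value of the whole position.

2

For pile A, compute g(0), g(1), … with moves {6, 7}:
g(0) = mex{} = 0
g(1) = mex{} = 0
g(2) = mex{} = 0
g(3) = mex{} = 0
g(4) = mex{} = 0
g(5) = mex{} = 0
g(6) = mex{0} = 1
g(7) = mex{0} = 1
g(8) = mex{0} = 1
g(9) = mex{0} = 1
g(10) = mex{0} = 1
g(11) = mex{0} = 1
So g(11) = 1.
For pile B, compute g(0), g(1), … with moves {5, 6, 7}:
g(0) = mex{} = 0
g(1) = mex{} = 0
g(2) = mex{} = 0
g(3) = mex{} = 0
g(4) = mex{} = 0
g(5) = mex{0} = 1
g(6) = mex{0} = 1
g(7) = mex{0} = 1
g(8) = mex{0} = 1
g(9) = mex{0} = 1
g(10) = mex{0,1} = 2
g(11) = mex{0,1} = 2
So g(11) = 2.
For pile C, compute g(0), g(1), … with moves {2, 4, 7}:
k:     0  1  2  3  4  5  6  7  8
g(k):  0  0  1  1  2  2  0  3  1
So g(8) = 1.
By the Sprague-Grundy theorem, the Grundy value of a sum of independent games is the XOR of the component values.
Combined value = 1 XOR 2 XOR 1 = 2.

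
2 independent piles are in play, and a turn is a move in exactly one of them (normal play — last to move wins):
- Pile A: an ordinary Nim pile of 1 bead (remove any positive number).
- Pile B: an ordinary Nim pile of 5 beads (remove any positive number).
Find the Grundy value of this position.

4

Pile A is a plain Nim pile of size 1, so its Grundy value is 1.
Pile B is a plain Nim pile of size 5, so its Grundy value is 5.
By the Sprague-Grundy theorem, the Grundy value of a sum of independent games is the XOR of the component values.
Combined value = 1 XOR 5 = 4.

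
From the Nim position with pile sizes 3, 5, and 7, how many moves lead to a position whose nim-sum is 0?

3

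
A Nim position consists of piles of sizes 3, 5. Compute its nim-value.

6

Nim-sum: 3 XOR 5 = 6.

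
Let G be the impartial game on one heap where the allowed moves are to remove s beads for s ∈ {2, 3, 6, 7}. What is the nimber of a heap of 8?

2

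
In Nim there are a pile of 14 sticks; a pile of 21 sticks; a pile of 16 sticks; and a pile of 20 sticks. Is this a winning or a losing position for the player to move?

Nim-sum: 14 ⊕ 21 ⊕ 16 ⊕ 20 = 31.
The nim-sum is 31 ≠ 0, so this is an N-position: the player to move can win.

Winning position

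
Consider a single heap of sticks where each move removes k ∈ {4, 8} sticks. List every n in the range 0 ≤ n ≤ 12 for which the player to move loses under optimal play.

Build the Grundy sequence with g(k) = mex{g(k−s) : s ∈ {4, 8}, s ≤ k}:
g(0) = mex{} = 0
g(1) = mex{} = 0
g(2) = mex{} = 0
g(3) = mex{} = 0
g(4) = mex{0} = 1
g(5) = mex{0} = 1
g(6) = mex{0} = 1
g(7) = mex{0} = 1
g(8) = mex{0,1} = 2
g(9) = mex{0,1} = 2
g(10) = mex{0,1} = 2
g(11) = mex{0,1} = 2
g(12) = mex{1,2} = 0
The P-positions (g = 0) in 0..12 are 0, 1, 2, 3, 12.

0, 1, 2, 3, 12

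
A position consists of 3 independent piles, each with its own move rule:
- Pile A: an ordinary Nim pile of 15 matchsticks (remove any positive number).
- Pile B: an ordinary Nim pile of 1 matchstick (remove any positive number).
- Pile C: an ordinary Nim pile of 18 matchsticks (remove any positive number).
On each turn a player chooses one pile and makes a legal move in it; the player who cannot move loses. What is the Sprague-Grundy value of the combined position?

28

Pile A is a plain Nim pile of size 15, so its Grundy value is 15.
Pile B is a plain Nim pile of size 1, so its Grundy value is 1.
Pile C is a plain Nim pile of size 18, so its Grundy value is 18.
The value of a disjunctive sum is the nim-sum of the parts.
Combined value = 15 ⊕ 1 ⊕ 18 = 28.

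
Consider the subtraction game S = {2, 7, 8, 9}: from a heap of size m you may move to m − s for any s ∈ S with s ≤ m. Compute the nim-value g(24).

Grundy values for subtraction set {2, 7, 8, 9}:
k:     0  1  2  3  4  5  6  7  8  9 10 11 12 13 14 15 16 17 18 19 20 21 22 23 24
g(k):  0  0  1  1  0  0  1  1  2  2  3  3  2  2  3  0  0  1  1  0  0  1  1  2  2
So g(24) = 2.

2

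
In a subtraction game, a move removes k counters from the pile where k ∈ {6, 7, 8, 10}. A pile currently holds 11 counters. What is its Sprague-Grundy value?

1

Build the Grundy sequence with g(k) = mex{g(k−s) : s ∈ {6, 7, 8, 10}, s ≤ k}:
k:     0  1  2  3  4  5  6  7  8  9 10 11
g(k):  0  0  0  0  0  0  1  1  1  1  1  1
So g(11) = 1.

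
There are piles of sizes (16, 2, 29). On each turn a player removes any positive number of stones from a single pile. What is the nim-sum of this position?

15

Nim-sum: 16 ^ 2 ^ 29 = 15.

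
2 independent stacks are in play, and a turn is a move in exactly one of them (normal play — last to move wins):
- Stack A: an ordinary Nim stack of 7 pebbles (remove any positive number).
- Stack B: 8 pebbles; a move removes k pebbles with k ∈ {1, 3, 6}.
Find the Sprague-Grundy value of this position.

5

Stack A is a plain Nim stack of size 7, so its Grundy value is 7.
Build the Grundy sequence for stack B with g(k) = mex{g(k−s) : s ∈ {1, 3, 6}, s ≤ k}:
g(0) = mex{} = 0
g(1) = mex{0} = 1
g(2) = mex{1} = 0
g(3) = mex{0} = 1
g(4) = mex{1} = 0
g(5) = mex{0} = 1
g(6) = mex{0,1} = 2
g(7) = mex{0,1,2} = 3
g(8) = mex{0,1,3} = 2
So g(8) = 2.
By the Sprague-Grundy theorem, the Grundy value of a sum of independent games is the XOR of the component values.
Combined value = 7 ⊕ 2 = 5.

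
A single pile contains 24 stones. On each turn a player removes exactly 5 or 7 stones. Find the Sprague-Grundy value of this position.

Build the Grundy sequence with g(k) = mex{g(k−s) : s ∈ {5, 7}, s ≤ k}:
k:     0  1  2  3  4  5  6  7  8  9 10 11 12 13 14 15 16 17 18 19 20 21 22 23 24
g(k):  0  0  0  0  0  1  1  1  1  1  2  2  0  0  0  0  0  1  1  1  1  1  2  2  0
So g(24) = 0.

0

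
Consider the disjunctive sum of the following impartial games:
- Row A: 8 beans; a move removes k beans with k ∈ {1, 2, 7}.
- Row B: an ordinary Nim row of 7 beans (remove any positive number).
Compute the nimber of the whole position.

Grundy values for row A (subtraction set {1, 2, 7}):
k:     0  1  2  3  4  5  6  7  8
g(k):  0  1  2  0  1  2  0  1  2
So g(8) = 2.
Row B is a plain Nim row of size 7, so its Grundy value is 7.
By the Sprague-Grundy theorem, the Grundy value of a sum of independent games is the XOR of the component values.
Combined value = 2 ⊕ 7 = 5.

5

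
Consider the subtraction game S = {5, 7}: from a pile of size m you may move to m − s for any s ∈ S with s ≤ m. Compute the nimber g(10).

2

Build the Grundy sequence with g(k) = mex{g(k−s) : s ∈ {5, 7}, s ≤ k}:
g(0) = mex{} = 0
g(1) = mex{} = 0
g(2) = mex{} = 0
g(3) = mex{} = 0
g(4) = mex{} = 0
g(5) = mex{0} = 1
g(6) = mex{0} = 1
g(7) = mex{0} = 1
g(8) = mex{0} = 1
g(9) = mex{0} = 1
g(10) = mex{0,1} = 2
So g(10) = 2.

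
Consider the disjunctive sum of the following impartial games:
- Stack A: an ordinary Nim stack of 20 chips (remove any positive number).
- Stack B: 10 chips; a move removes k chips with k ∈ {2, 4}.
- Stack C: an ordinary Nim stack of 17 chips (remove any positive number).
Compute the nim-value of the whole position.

Stack A is a plain Nim stack of size 20, so its Grundy value is 20.
Grundy values for stack B (subtraction set {2, 4}):
k:     0  1  2  3  4  5  6  7  8  9 10
g(k):  0  0  1  1  2  2  0  0  1  1  2
So g(10) = 2.
Stack C is a plain Nim stack of size 17, so its Grundy value is 17.
The value of a disjunctive sum is the nim-sum of the parts.
Combined value = 20 XOR 2 XOR 17 = 7.

7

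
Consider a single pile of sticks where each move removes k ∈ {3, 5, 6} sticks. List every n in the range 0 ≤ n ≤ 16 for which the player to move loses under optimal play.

Build the Grundy sequence with g(k) = mex{g(k−s) : s ∈ {3, 5, 6}, s ≤ k}:
k:     0  1  2  3  4  5  6  7  8  9 10 11 12 13 14 15 16
g(k):  0  0  0  1  1  1  2  2  2  0  0  0  1  1  1  2  2
The P-positions (g = 0) in 0..16 are 0, 1, 2, 9, 10, 11.

0, 1, 2, 9, 10, 11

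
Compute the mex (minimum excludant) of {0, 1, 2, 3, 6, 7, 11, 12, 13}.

The values 0, 1, 2, 3 are all present; 4 is the first non-negative integer missing from the set.

4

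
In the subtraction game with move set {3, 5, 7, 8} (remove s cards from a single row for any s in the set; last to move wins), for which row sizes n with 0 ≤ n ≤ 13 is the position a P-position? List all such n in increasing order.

0, 1, 2, 11, 12, 13

Compute g(0), g(1), … for moves {3, 5, 7, 8}:
k:     0  1  2  3  4  5  6  7  8  9 10 11 12 13
g(k):  0  0  0  1  1  1  2  2  2  3  3  0  0  0
The P-positions (g = 0) in 0..13 are 0, 1, 2, 11, 12, 13.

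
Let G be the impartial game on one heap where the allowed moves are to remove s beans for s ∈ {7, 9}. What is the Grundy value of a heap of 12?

1

Build the Grundy sequence with g(k) = mex{g(k−s) : s ∈ {7, 9}, s ≤ k}:
k:     0  1  2  3  4  5  6  7  8  9 10 11 12
g(k):  0  0  0  0  0  0  0  1  1  1  1  1  1
So g(12) = 1.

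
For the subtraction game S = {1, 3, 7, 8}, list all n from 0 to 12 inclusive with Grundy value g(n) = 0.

0, 2, 4, 6

Compute g(0), g(1), … for moves {1, 3, 7, 8}:
k:     0  1  2  3  4  5  6  7  8  9 10 11 12
g(k):  0  1  0  1  0  1  0  1  2  3  2  3  2
The P-positions (g = 0) in 0..12 are 0, 2, 4, 6.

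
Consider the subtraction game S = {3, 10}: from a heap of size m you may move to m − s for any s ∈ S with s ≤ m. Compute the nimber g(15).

0

Compute g(0), g(1), … for moves {3, 10}:
k:     0  1  2  3  4  5  6  7  8  9 10 11 12 13 14 15
g(k):  0  0  0  1  1  1  0  0  0  1  1  1  2  0  0  0
So g(15) = 0.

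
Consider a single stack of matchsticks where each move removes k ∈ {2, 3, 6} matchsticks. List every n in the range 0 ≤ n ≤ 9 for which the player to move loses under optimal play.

0, 1, 5, 9

Grundy values for subtraction set {2, 3, 6}:
k:     0  1  2  3  4  5  6  7  8  9
g(k):  0  0  1  1  2  0  3  1  2  0
The P-positions (g = 0) in 0..9 are 0, 1, 5, 9.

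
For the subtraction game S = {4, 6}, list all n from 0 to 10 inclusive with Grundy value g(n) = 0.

Grundy values for subtraction set {4, 6}:
g(0) = mex{} = 0
g(1) = mex{} = 0
g(2) = mex{} = 0
g(3) = mex{} = 0
g(4) = mex{0} = 1
g(5) = mex{0} = 1
g(6) = mex{0} = 1
g(7) = mex{0} = 1
g(8) = mex{0,1} = 2
g(9) = mex{0,1} = 2
g(10) = mex{1} = 0
The P-positions (g = 0) in 0..10 are 0, 1, 2, 3, 10.

0, 1, 2, 3, 10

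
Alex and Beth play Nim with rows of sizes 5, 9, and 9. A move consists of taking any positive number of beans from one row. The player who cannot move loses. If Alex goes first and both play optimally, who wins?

Compute the nim-sum pairwise:
5 ⊕ 9 = 12
12 ⊕ 9 = 5
The nim-sum is 5 ≠ 0, so this is an N-position: the player to move can win; Alex has a winning move.

Alex wins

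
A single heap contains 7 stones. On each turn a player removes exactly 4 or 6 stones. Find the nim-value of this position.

Build the Grundy sequence with g(k) = mex{g(k−s) : s ∈ {4, 6}, s ≤ k}:
g(0) = mex{} = 0
g(1) = mex{} = 0
g(2) = mex{} = 0
g(3) = mex{} = 0
g(4) = mex{0} = 1
g(5) = mex{0} = 1
g(6) = mex{0} = 1
g(7) = mex{0} = 1
So g(7) = 1.

1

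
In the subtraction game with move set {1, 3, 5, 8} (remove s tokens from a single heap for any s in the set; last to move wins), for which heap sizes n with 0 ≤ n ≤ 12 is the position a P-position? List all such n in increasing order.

0, 2, 4, 6

Build the Grundy sequence with g(k) = mex{g(k−s) : s ∈ {1, 3, 5, 8}, s ≤ k}:
k:     0  1  2  3  4  5  6  7  8  9 10 11 12
g(k):  0  1  0  1  0  1  0  1  2  3  2  3  2
The P-positions (g = 0) in 0..12 are 0, 2, 4, 6.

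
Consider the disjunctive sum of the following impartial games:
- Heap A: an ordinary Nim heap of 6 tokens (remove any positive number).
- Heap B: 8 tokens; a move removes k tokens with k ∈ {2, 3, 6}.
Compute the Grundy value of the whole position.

4

Heap A is a plain Nim heap of size 6, so its Grundy value is 6.
For heap B, compute g(0), g(1), … with moves {2, 3, 6}:
k:     0  1  2  3  4  5  6  7  8
g(k):  0  0  1  1  2  0  3  1  2
So g(8) = 2.
By the Sprague-Grundy theorem, the Grundy value of a sum of independent games is the XOR of the component values.
Combined value = 6 XOR 2 = 4.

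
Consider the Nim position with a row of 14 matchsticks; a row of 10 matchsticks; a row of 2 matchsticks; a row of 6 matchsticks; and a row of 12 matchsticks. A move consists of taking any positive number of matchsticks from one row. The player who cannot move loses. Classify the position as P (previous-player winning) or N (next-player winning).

Nim-sum: 14 ⊕ 10 ⊕ 2 ⊕ 6 ⊕ 12 = 12.
The nim-sum is 12 ≠ 0, so this is an N-position: the player to move can win.

N-position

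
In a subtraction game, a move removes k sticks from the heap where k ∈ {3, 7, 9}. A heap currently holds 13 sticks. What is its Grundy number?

Compute g(0), g(1), … for moves {3, 7, 9}:
g(0) = mex{} = 0
g(1) = mex{} = 0
g(2) = mex{} = 0
g(3) = mex{0} = 1
g(4) = mex{0} = 1
g(5) = mex{0} = 1
g(6) = mex{1} = 0
g(7) = mex{0,1} = 2
g(8) = mex{0,1} = 2
g(9) = mex{0} = 1
g(10) = mex{0,1,2} = 3
g(11) = mex{0,1,2} = 3
g(12) = mex{1} = 0
g(13) = mex{0,1,3} = 2
So g(13) = 2.

2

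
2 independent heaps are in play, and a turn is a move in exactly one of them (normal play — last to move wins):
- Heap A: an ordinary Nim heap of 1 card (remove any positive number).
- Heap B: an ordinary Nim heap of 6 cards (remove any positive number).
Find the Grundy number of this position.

Heap A is a plain Nim heap of size 1, so its Grundy value is 1.
Heap B is a plain Nim heap of size 6, so its Grundy value is 6.
By the Sprague-Grundy theorem, the Grundy value of a sum of independent games is the XOR of the component values.
Combined value = 1 ⊕ 6 = 7.

7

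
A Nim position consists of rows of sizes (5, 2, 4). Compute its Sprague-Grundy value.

3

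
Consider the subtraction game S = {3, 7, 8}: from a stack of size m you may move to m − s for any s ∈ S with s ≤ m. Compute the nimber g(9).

1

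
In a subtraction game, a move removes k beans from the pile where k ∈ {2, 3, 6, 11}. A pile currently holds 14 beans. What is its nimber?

0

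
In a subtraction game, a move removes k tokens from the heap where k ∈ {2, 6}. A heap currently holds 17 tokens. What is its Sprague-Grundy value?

0

Compute g(0), g(1), … for moves {2, 6}:
k:     0  1  2  3  4  5  6  7  8  9 10 11 12 13 14 15 16 17
g(k):  0  0  1  1  0  0  1  1  0  0  1  1  0  0  1  1  0  0
So g(17) = 0.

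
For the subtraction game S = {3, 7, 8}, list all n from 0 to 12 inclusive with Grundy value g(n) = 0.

0, 1, 2, 6, 11, 12

Build the Grundy sequence with g(k) = mex{g(k−s) : s ∈ {3, 7, 8}, s ≤ k}:
g(0) = mex{} = 0
g(1) = mex{} = 0
g(2) = mex{} = 0
g(3) = mex{0} = 1
g(4) = mex{0} = 1
g(5) = mex{0} = 1
g(6) = mex{1} = 0
g(7) = mex{0,1} = 2
g(8) = mex{0,1} = 2
g(9) = mex{0} = 1
g(10) = mex{0,1,2} = 3
g(11) = mex{1,2} = 0
g(12) = mex{1} = 0
The P-positions (g = 0) in 0..12 are 0, 1, 2, 6, 11, 12.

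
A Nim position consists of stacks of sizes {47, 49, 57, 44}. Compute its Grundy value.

Write each in binary and XOR column by column:
  101111  (47)
  110001  (49)
  111001  (57)
  101100  (44)
  ------
  001011  (11)

11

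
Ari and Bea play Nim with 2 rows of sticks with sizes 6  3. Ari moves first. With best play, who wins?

Nim-sum: 6 ⊕ 3 = 5.
The nim-sum is 5 ≠ 0, so this is an N-position: the player to move can win; Ari has a winning move.

Ari wins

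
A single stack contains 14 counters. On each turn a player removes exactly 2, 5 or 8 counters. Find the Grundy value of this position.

Compute g(0), g(1), … for moves {2, 5, 8}:
g(0) = mex{} = 0
g(1) = mex{} = 0
g(2) = mex{0} = 1
g(3) = mex{0} = 1
g(4) = mex{1} = 0
g(5) = mex{0,1} = 2
g(6) = mex{0} = 1
g(7) = mex{1,2} = 0
g(8) = mex{0,1} = 2
g(9) = mex{0} = 1
g(10) = mex{1,2} = 0
g(11) = mex{1} = 0
g(12) = mex{0} = 1
g(13) = mex{0,2} = 1
g(14) = mex{1} = 0
So g(14) = 0.

0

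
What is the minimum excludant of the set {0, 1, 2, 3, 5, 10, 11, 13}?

The values 0, 1, 2, 3 are all present; 4 is the first non-negative integer missing from the set.

4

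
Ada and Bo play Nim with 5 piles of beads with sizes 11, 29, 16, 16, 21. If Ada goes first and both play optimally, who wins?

Nim-sum: 11 ⊕ 29 ⊕ 16 ⊕ 16 ⊕ 21 = 3.
The nim-sum is 3 ≠ 0, so this is an N-position: the player to move can win; Ada has a winning move.

Ada wins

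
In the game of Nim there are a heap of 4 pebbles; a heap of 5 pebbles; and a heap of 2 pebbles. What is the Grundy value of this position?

Nim-sum: 4 XOR 5 XOR 2 = 3.

3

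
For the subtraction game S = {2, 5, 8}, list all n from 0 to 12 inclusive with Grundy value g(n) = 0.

0, 1, 4, 7, 10, 11

Build the Grundy sequence with g(k) = mex{g(k−s) : s ∈ {2, 5, 8}, s ≤ k}:
k:     0  1  2  3  4  5  6  7  8  9 10 11 12
g(k):  0  0  1  1  0  2  1  0  2  1  0  0  1
The P-positions (g = 0) in 0..12 are 0, 1, 4, 7, 10, 11.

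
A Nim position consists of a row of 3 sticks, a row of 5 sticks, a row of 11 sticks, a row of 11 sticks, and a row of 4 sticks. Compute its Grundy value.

In binary:
  0011  (3)
  0101  (5)
  1011  (11)
  1011  (11)
  0100  (4)
  ----
  0010  (2)

2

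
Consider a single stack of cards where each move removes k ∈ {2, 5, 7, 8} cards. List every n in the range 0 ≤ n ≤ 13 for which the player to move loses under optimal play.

0, 1, 4, 10, 13

Grundy values for subtraction set {2, 5, 7, 8}:
g(0) = mex{} = 0
g(1) = mex{} = 0
g(2) = mex{0} = 1
g(3) = mex{0} = 1
g(4) = mex{1} = 0
g(5) = mex{0,1} = 2
g(6) = mex{0} = 1
g(7) = mex{0,1,2} = 3
g(8) = mex{0,1} = 2
g(9) = mex{0,1,3} = 2
g(10) = mex{1,2} = 0
g(11) = mex{0,1,2} = 3
g(12) = mex{0,2,3} = 1
g(13) = mex{1,2,3} = 0
The P-positions (g = 0) in 0..13 are 0, 1, 4, 10, 13.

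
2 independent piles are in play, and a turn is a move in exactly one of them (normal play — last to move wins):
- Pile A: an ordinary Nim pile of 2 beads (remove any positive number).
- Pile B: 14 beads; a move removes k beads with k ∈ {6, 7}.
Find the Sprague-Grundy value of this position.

2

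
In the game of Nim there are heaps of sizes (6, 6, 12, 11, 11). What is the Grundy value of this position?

12

Compute the nim-sum pairwise:
6 XOR 6 = 0
0 XOR 12 = 12
12 XOR 11 = 7
7 XOR 11 = 12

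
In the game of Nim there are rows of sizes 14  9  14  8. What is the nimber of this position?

1

In binary:
  1110  (14)
  1001  (9)
  1110  (14)
  1000  (8)
  ----
  0001  (1)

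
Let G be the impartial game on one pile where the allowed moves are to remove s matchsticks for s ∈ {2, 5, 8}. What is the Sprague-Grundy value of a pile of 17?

0

Compute g(0), g(1), … for moves {2, 5, 8}:
k:     0  1  2  3  4  5  6  7  8  9 10 11 12 13 14 15 16 17
g(k):  0  0  1  1  0  2  1  0  2  1  0  0  1  1  0  2  1  0
So g(17) = 0.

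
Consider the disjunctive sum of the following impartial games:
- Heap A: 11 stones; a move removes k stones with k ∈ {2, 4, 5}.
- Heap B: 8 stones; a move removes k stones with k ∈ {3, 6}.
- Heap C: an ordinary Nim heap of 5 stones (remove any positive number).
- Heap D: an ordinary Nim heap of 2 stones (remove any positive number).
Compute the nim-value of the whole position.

7

For heap A, compute g(0), g(1), … with moves {2, 4, 5}:
g(0) = mex{} = 0
g(1) = mex{} = 0
g(2) = mex{0} = 1
g(3) = mex{0} = 1
g(4) = mex{0,1} = 2
g(5) = mex{0,1} = 2
g(6) = mex{0,1,2} = 3
g(7) = mex{1,2} = 0
g(8) = mex{1,2,3} = 0
g(9) = mex{0,2} = 1
g(10) = mex{0,2,3} = 1
g(11) = mex{0,1,3} = 2
So g(11) = 2.
For heap B, compute g(0), g(1), … with moves {3, 6}:
k:     0  1  2  3  4  5  6  7  8
g(k):  0  0  0  1  1  1  2  2  2
So g(8) = 2.
Heap C is a plain Nim heap of size 5, so its Grundy value is 5.
Heap D is a plain Nim heap of size 2, so its Grundy value is 2.
By the Sprague-Grundy theorem, the Grundy value of a sum of independent games is the XOR of the component values.
Combined value = 2 XOR 2 XOR 5 XOR 2 = 7.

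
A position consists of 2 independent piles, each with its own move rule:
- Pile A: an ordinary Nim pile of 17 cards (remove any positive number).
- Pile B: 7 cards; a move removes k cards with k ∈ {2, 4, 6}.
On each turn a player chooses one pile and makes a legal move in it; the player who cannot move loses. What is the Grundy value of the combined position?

18

Pile A is a plain Nim pile of size 17, so its Grundy value is 17.
For pile B, compute g(0), g(1), … with moves {2, 4, 6}:
k:     0  1  2  3  4  5  6  7
g(k):  0  0  1  1  2  2  3  3
So g(7) = 3.
The value of a disjunctive sum is the nim-sum of the parts.
Combined value = 17 ⊕ 3 = 18.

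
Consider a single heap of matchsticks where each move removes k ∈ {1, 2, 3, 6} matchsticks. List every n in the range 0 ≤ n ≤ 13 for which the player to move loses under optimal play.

Grundy values for subtraction set {1, 2, 3, 6}:
k:     0  1  2  3  4  5  6  7  8  9 10 11 12 13
g(k):  0  1  2  3  0  1  2  3  0  1  2  3  0  1
The P-positions (g = 0) in 0..13 are 0, 4, 8, 12.

0, 4, 8, 12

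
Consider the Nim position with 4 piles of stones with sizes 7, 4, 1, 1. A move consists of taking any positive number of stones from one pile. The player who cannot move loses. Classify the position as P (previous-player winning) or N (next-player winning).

Nim-sum: 7 XOR 4 XOR 1 XOR 1 = 3.
The nim-sum is 3 ≠ 0, so this is an N-position: the player to move can win.

N-position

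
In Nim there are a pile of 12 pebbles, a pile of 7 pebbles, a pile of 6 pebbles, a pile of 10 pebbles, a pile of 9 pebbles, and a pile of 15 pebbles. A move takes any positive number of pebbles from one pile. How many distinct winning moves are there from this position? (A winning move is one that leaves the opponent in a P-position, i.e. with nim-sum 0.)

3

Compute the nim-sum pairwise:
12 ⊕ 7 = 11
11 ⊕ 6 = 13
13 ⊕ 10 = 7
7 ⊕ 9 = 14
14 ⊕ 15 = 1
The overall nim-sum is X = 1. A pile of size p has a winning move iff p XOR X < p (reduce it to p XOR X).
  12: 12 XOR 1 = 13 ≥ 12 — no move.
  7: 7 XOR 1 = 6 < 7 — winning move (to 6).
  6: 6 XOR 1 = 7 ≥ 6 — no move.
  10: 10 XOR 1 = 11 ≥ 10 — no move.
  9: 9 XOR 1 = 8 < 9 — winning move (to 8).
  15: 15 XOR 1 = 14 < 15 — winning move (to 14).
That gives 3 winning moves.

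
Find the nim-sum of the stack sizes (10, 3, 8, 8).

Compute the nim-sum pairwise:
10 ^ 3 = 9
9 ^ 8 = 1
1 ^ 8 = 9

9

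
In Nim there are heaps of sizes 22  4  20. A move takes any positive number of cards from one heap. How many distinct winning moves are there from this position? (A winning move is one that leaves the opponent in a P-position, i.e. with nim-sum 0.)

Bitwise XOR of the heap sizes:
  10110  (22)
  00100  (4)
  10100  (20)
  -----
  00110  (6)
The overall nim-sum is X = 6. A heap of size p has a winning move iff p XOR X < p (reduce it to p XOR X).
  22: 22 XOR 6 = 16 < 22 — winning move (to 16).
  4: 4 XOR 6 = 2 < 4 — winning move (to 2).
  20: 20 XOR 6 = 18 < 20 — winning move (to 18).
That gives 3 winning moves.

3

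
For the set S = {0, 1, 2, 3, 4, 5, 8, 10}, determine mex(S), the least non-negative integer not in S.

The values 0, 1, 2, 3, 4, 5 are all present; 6 is the first non-negative integer missing from the set.

6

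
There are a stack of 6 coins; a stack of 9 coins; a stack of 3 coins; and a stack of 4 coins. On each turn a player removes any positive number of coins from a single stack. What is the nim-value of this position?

8

Bitwise XOR of the heap sizes:
  0110  (6)
  1001  (9)
  0011  (3)
  0100  (4)
  ----
  1000  (8)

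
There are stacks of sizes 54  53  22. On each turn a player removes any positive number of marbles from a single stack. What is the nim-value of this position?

21

Compute the nim-sum pairwise:
54 XOR 53 = 3
3 XOR 22 = 21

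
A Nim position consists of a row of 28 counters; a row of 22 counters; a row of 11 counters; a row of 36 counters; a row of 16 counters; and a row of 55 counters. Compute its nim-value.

2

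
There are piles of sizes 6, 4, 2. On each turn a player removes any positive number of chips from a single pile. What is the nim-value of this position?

In binary:
  110  (6)
  100  (4)
  010  (2)
  ---
  000  (0)

0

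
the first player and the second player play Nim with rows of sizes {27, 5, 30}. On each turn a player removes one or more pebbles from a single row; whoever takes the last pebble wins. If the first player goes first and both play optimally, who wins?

the second player wins

Bitwise XOR of the heap sizes:
  11011  (27)
  00101  (5)
  11110  (30)
  -----
  00000  (0)
The nim-sum is 0, so this is a P-position: the player to move is in a losing position under optimal play; the first player is about to move from it and so loses — the second player wins.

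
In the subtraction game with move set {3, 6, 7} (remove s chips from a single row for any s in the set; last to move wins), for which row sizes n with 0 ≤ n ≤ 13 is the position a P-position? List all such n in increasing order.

0, 1, 2, 10, 11, 12

Compute g(0), g(1), … for moves {3, 6, 7}:
k:     0  1  2  3  4  5  6  7  8  9 10 11 12 13
g(k):  0  0  0  1  1  1  2  2  2  3  0  0  0  1
The P-positions (g = 0) in 0..13 are 0, 1, 2, 10, 11, 12.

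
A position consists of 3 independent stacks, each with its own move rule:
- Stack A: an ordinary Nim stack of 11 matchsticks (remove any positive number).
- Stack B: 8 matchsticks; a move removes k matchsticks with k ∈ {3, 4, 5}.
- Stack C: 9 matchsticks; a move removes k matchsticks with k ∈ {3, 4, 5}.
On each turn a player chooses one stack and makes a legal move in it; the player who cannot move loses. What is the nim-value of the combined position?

Stack A is a plain Nim stack of size 11, so its Grundy value is 11.
Build the Grundy sequence for stack B with g(k) = mex{g(k−s) : s ∈ {3, 4, 5}, s ≤ k}:
g(0) = mex{} = 0
g(1) = mex{} = 0
g(2) = mex{} = 0
g(3) = mex{0} = 1
g(4) = mex{0} = 1
g(5) = mex{0} = 1
g(6) = mex{0,1} = 2
g(7) = mex{0,1} = 2
g(8) = mex{1} = 0
So g(8) = 0.
Grundy values for stack C (subtraction set {3, 4, 5}):
g(0) = mex{} = 0
g(1) = mex{} = 0
g(2) = mex{} = 0
g(3) = mex{0} = 1
g(4) = mex{0} = 1
g(5) = mex{0} = 1
g(6) = mex{0,1} = 2
g(7) = mex{0,1} = 2
g(8) = mex{1} = 0
g(9) = mex{1,2} = 0
So g(9) = 0.
The value of a disjunctive sum is the nim-sum of the parts.
Combined value = 11 XOR 0 XOR 0 = 11.

11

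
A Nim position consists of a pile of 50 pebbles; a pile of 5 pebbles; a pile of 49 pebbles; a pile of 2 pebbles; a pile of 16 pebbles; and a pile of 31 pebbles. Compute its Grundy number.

11

Compute the nim-sum pairwise:
50 XOR 5 = 55
55 XOR 49 = 6
6 XOR 2 = 4
4 XOR 16 = 20
20 XOR 31 = 11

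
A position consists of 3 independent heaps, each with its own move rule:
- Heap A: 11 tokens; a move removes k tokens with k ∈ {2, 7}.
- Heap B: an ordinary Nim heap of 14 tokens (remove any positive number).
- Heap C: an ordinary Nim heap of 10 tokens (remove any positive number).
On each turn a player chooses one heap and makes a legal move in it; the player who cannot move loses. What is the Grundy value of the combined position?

5

Grundy values for heap A (subtraction set {2, 7}):
k:     0  1  2  3  4  5  6  7  8  9 10 11
g(k):  0  0  1  1  0  0  1  1  2  0  0  1
So g(11) = 1.
Heap B is a plain Nim heap of size 14, so its Grundy value is 14.
Heap C is a plain Nim heap of size 10, so its Grundy value is 10.
The value of a disjunctive sum is the nim-sum of the parts.
Combined value = 1 ⊕ 14 ⊕ 10 = 5.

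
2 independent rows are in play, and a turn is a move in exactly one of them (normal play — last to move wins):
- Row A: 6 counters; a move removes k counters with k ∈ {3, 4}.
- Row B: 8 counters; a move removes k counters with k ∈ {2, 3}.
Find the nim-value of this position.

Grundy values for row A (subtraction set {3, 4}):
k:     0  1  2  3  4  5  6
g(k):  0  0  0  1  1  1  2
So g(6) = 2.
For row B, compute g(0), g(1), … with moves {2, 3}:
g(0) = mex{} = 0
g(1) = mex{} = 0
g(2) = mex{0} = 1
g(3) = mex{0} = 1
g(4) = mex{0,1} = 2
g(5) = mex{1} = 0
g(6) = mex{1,2} = 0
g(7) = mex{0,2} = 1
g(8) = mex{0} = 1
So g(8) = 1.
By the Sprague-Grundy theorem, the Grundy value of a sum of independent games is the XOR of the component values.
Combined value = 2 XOR 1 = 3.

3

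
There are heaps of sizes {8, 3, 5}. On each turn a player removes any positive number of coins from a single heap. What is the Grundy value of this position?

Compute the nim-sum pairwise:
8 XOR 3 = 11
11 XOR 5 = 14

14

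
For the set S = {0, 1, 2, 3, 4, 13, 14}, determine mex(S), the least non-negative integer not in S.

The values 0, 1, 2, 3, 4 are all present; 5 is the first non-negative integer missing from the set.

5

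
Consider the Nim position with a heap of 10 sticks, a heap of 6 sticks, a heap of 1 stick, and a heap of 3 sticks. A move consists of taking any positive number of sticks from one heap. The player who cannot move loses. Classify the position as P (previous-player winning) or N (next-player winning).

N-position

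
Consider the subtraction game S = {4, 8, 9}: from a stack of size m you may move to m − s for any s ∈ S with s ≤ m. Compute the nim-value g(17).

1

Compute g(0), g(1), … for moves {4, 8, 9}:
k:     0  1  2  3  4  5  6  7  8  9 10 11 12 13 14 15 16 17
g(k):  0  0  0  0  1  1  1  1  2  2  2  2  3  0  0  0  0  1
So g(17) = 1.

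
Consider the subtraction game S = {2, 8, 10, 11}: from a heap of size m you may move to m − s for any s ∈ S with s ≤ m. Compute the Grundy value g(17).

0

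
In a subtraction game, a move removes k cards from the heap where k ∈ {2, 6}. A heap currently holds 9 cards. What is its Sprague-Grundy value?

0

Build the Grundy sequence with g(k) = mex{g(k−s) : s ∈ {2, 6}, s ≤ k}:
g(0) = mex{} = 0
g(1) = mex{} = 0
g(2) = mex{0} = 1
g(3) = mex{0} = 1
g(4) = mex{1} = 0
g(5) = mex{1} = 0
g(6) = mex{0} = 1
g(7) = mex{0} = 1
g(8) = mex{1} = 0
g(9) = mex{1} = 0
So g(9) = 0.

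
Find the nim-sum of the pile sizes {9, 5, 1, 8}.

Nim-sum: 9 ⊕ 5 ⊕ 1 ⊕ 8 = 5.

5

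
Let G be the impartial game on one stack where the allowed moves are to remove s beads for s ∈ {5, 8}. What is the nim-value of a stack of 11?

2

Grundy values for subtraction set {5, 8}:
k:     0  1  2  3  4  5  6  7  8  9 10 11
g(k):  0  0  0  0  0  1  1  1  1  1  2  2
So g(11) = 2.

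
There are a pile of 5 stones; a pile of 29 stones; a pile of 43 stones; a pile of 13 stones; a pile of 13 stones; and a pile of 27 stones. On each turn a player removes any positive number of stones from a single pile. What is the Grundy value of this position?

40

Compute the nim-sum pairwise:
5 ⊕ 29 = 24
24 ⊕ 43 = 51
51 ⊕ 13 = 62
62 ⊕ 13 = 51
51 ⊕ 27 = 40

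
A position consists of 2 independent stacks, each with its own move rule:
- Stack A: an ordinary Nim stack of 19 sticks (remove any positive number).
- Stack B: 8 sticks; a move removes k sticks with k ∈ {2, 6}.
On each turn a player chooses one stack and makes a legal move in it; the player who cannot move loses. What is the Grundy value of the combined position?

19

Stack A is a plain Nim stack of size 19, so its Grundy value is 19.
For stack B, compute g(0), g(1), … with moves {2, 6}:
k:     0  1  2  3  4  5  6  7  8
g(k):  0  0  1  1  0  0  1  1  0
So g(8) = 0.
The value of a disjunctive sum is the nim-sum of the parts.
Combined value = 19 XOR 0 = 19.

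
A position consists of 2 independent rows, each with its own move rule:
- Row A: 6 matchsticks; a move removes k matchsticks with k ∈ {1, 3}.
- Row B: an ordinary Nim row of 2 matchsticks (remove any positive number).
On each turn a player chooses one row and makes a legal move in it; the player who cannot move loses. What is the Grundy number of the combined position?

Build the Grundy sequence for row A with g(k) = mex{g(k−s) : s ∈ {1, 3}, s ≤ k}:
g(0) = mex{} = 0
g(1) = mex{0} = 1
g(2) = mex{1} = 0
g(3) = mex{0} = 1
g(4) = mex{1} = 0
g(5) = mex{0} = 1
g(6) = mex{1} = 0
So g(6) = 0.
Row B is a plain Nim row of size 2, so its Grundy value is 2.
The value of a disjunctive sum is the nim-sum of the parts.
Combined value = 0 ⊕ 2 = 2.

2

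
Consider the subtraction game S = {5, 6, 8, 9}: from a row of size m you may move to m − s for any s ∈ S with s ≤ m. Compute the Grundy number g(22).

1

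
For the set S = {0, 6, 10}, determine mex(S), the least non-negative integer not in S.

1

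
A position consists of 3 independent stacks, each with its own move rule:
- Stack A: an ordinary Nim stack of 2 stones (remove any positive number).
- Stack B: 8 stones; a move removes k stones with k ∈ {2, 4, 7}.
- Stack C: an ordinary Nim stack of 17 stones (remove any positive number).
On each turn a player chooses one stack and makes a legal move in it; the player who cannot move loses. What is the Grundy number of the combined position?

Stack A is a plain Nim stack of size 2, so its Grundy value is 2.
Grundy values for stack B (subtraction set {2, 4, 7}):
g(0) = mex{} = 0
g(1) = mex{} = 0
g(2) = mex{0} = 1
g(3) = mex{0} = 1
g(4) = mex{0,1} = 2
g(5) = mex{0,1} = 2
g(6) = mex{1,2} = 0
g(7) = mex{0,1,2} = 3
g(8) = mex{0,2} = 1
So g(8) = 1.
Stack C is a plain Nim stack of size 17, so its Grundy value is 17.
By the Sprague-Grundy theorem, the Grundy value of a sum of independent games is the XOR of the component values.
Combined value = 2 XOR 1 XOR 17 = 18.

18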